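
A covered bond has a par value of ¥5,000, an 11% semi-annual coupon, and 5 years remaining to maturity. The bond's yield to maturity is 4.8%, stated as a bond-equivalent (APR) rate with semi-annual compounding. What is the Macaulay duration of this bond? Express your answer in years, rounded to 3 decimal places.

4.107 years

Periodic yield y = 0.024. Discount each cash flow and weight by its period:
  t   CF        PV=CF/(1+0.024)^t    t·PV
  1       275.00       268.5547       268.5547
  2       275.00       262.2604       524.5209
  3       275.00       256.1137       768.3411
  4       275.00       250.1110     1,000.4442
  5       275.00       244.2491     1,221.2453
  6       275.00       238.5245     1,431.1469
  7       275.00       232.9341     1,630.5384
  8       275.00       227.4747     1,819.7973
  9       275.00       222.1432     1,999.2891
  10    5,275.00     4,161.2413    41,612.4128
  Σ                  6,363.6067    52,276.2907
Price P = Σ PV = 6,363.6067.
Macaulay duration = Σ(t·PV) / P = 52,276.2907 / 6,363.6067 = 8.21488 half-year periods.
In years: 8.21488 / 2 = 4.10744 years.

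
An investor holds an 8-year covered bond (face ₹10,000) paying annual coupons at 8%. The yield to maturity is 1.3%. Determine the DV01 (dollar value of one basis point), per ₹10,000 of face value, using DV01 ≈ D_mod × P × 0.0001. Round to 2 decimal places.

₹9.77

Periodic yield y = 0.013.
  t   CF        PV=CF/(1+0.013)^t    t·PV
  1       800.00       789.7335       789.7335
  2       800.00       779.5987     1,559.1974
  3       800.00       769.5940     2,308.7819
  4       800.00       759.7176     3,038.8705
  5       800.00       749.9680     3,749.8402
  6       800.00       740.3436     4,442.0615
  7       800.00       730.8426     5,115.8984
  8    10,800.00     9,739.7586    77,918.0687
  Σ                 15,059.5566    98,922.4521
P = 15,059.5566; D_Mac = 6.56875 yrs; D_mod = 6.48445 yrs.
DV01 ≈ 6.48445 × 15,059.5566 × 0.0001 = 9.765296.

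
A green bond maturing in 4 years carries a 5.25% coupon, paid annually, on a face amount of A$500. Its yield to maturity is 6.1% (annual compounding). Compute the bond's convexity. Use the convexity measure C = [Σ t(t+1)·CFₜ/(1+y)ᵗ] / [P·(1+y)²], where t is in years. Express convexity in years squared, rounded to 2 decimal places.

16.03

With y = 0.061:
  t   CF        PV=CF/(1+0.061)^t    t·PV        t(t+1)·PV
  1        26.25        24.7408        24.7408          49.4816
  2        26.25        23.3184        46.6368         139.9103
  3        26.25        21.9777        65.9332         263.7330
  4       526.25       415.2700     1,661.0801       8,305.4003
  Σ                    485.3070     1,798.3909       8,758.5252
P = 485.3070.
Convexity = Σ t(t+1)·PV / [P·(1+y)²] = 8,758.5252 / (485.3070 × 1.125721) = 16.03185.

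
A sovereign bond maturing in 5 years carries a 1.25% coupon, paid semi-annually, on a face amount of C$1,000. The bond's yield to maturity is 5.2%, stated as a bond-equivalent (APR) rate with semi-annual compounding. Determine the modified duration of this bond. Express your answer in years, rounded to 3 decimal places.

4.722 years

Periodic yield y = 0.026. First find Macaulay duration:
  t   CF        PV=CF/(1+0.026)^t    t·PV
  1         6.25         6.0916         6.0916
  2         6.25         5.9372        11.8745
  3         6.25         5.7868        17.3604
  4         6.25         5.6401        22.5606
  5         6.25         5.4972        27.4861
  6         6.25         5.3579        32.1475
  7         6.25         5.2221        36.5550
  8         6.25         5.0898        40.7184
  9         6.25         4.9608        44.6474
  10    1,006.25       778.4528     7,784.5280
  Σ                    828.0365     8,023.9695
P = 828.0365; Macaulay duration = 8,023.9695 / 828.0365 = 9.69036 half-year periods = 4.84518 years.
Modified duration = D_Mac / (1 + y) = 4.84518 / 1.026 = 4.72240 years.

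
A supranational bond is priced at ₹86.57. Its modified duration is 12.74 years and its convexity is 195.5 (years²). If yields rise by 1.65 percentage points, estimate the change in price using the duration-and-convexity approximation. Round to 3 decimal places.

-₹15.894

Duration effect: -D_mod·Δy = -12.74 × (+0.0165) = -0.210210
Convexity effect: ½·C·(Δy)² = 0.5 × 195.5 × (0.0165)² = +0.0266124375
ΔP/P ≈ -0.210210 + 0.0266124375 = -0.1835975625
ΔP ≈ 86.57 × (-0.1835975625) = -15.894040985625.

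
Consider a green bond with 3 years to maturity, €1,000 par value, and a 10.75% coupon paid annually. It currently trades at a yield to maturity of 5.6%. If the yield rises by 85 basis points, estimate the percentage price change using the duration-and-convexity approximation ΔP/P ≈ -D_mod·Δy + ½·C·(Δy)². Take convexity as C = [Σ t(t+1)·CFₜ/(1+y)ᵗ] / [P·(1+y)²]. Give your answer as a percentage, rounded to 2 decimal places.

With y = 0.056:
  t   CF        PV=CF/(1+0.056)^t    t·PV        t(t+1)·PV
  1       107.50       101.7992       101.7992         203.5985
  2       107.50        96.4008       192.8016         578.4048
  3     1,107.50       940.4852     2,821.4557      11,285.8228
  Σ                  1,138.6853     3,116.0565      12,067.8261
P = 1,138.6853; D_Mac = 2.73654 yrs; D_mod = 2.59142 yrs; C = 9.50380.
Duration effect: -2.59142 × (+0.0085) = -0.022027
Convexity effect: 0.5 × 9.50380 × (0.0085)² = +0.0003433
ΔP/P ≈ -0.022027 + 0.0003433 = -0.021684 = -2.1684%.

-2.17%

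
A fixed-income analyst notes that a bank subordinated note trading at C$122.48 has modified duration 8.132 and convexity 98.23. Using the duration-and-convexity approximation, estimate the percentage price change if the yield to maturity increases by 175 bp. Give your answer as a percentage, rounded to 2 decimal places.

-12.73%

Duration effect: -D_mod·Δy = -8.132 × (+0.0175) = -0.142310
Convexity effect: ½·C·(Δy)² = 0.5 × 98.23 × (0.0175)² = +0.01504146875
ΔP/P ≈ -0.142310 + 0.01504146875 = -0.12726853125
= -12.726853125%.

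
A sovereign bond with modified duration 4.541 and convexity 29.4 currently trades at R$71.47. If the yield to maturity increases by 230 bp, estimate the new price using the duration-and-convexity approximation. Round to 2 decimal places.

R$64.56

Duration effect: -D_mod·Δy = -4.541 × (+0.023) = -0.104443
Convexity effect: ½·C·(Δy)² = 0.5 × 29.4 × (0.023)² = +0.0077763
ΔP/P ≈ -0.104443 + 0.0077763 = -0.0966667
New price ≈ 71.47 × (1 - 0.0966667) = 64.561230951.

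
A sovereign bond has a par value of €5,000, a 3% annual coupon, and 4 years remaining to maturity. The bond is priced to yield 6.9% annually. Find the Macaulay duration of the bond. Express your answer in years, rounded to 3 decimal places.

Periodic yield y = 0.069. Discount each cash flow and weight by its year:
  t   CF        PV=CF/(1+0.069)^t    t·PV
  1       150.00       140.3181       140.3181
  2       150.00       131.2610       262.5221
  3       150.00       122.7886       368.3659
  4     5,150.00     3,943.6322    15,774.5290
  Σ                  4,338.0000    16,545.7350
Price P = Σ PV = 4,338.0000.
Macaulay duration = Σ(t·PV) / P = 16,545.7350 / 4,338.0000 = 3.81414 years.

3.814 years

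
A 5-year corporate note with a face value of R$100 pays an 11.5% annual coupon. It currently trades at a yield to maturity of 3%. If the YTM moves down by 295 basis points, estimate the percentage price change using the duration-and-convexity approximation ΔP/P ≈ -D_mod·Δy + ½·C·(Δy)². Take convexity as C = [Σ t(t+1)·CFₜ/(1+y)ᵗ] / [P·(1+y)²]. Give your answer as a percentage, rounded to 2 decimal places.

+13.06%

With y = 0.03:
  t   CF        PV=CF/(1+0.03)^t    t·PV        t(t+1)·PV
  1        11.50        11.1650        11.1650          22.3301
  2        11.50        10.8399        21.6797          65.0391
  3        11.50        10.5241        31.5724         126.2895
  4        11.50        10.2176        40.8704         204.3520
  5       111.50        96.1809       480.9044       2,885.4264
  Σ                    138.9275       586.1919       3,303.4372
P = 138.9275; D_Mac = 4.21941 yrs; D_mod = 4.09651 yrs; C = 22.41317.
Duration effect: -4.09651 × (-0.0295) = +0.120847
Convexity effect: 0.5 × 22.41317 × (-0.0295)² = +0.0097525
ΔP/P ≈ +0.120847 + 0.0097525 = +0.130600 = +13.0600%.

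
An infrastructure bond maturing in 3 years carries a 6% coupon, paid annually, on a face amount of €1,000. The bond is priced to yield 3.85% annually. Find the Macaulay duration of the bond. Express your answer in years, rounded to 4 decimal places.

Periodic yield y = 0.0385. Discount each cash flow and weight by its year:
  t   CF        PV=CF/(1+0.0385)^t    t·PV
  1        60.00        57.7756        57.7756
  2        60.00        55.6337       111.2675
  3     1,060.00       946.4253     2,839.2760
  Σ                  1,059.8347     3,008.3192
Price P = Σ PV = 1,059.8347.
Macaulay duration = Σ(t·PV) / P = 3,008.3192 / 1,059.8347 = 2.83848 years.

2.8385 years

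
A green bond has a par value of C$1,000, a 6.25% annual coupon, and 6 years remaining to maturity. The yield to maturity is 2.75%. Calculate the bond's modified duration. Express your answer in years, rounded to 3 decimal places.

5.120 years

Periodic yield y = 0.0275. First find Macaulay duration:
  t   CF        PV=CF/(1+0.0275)^t    t·PV
  1        62.50        60.8273        60.8273
  2        62.50        59.1993       118.3985
  3        62.50        57.6149       172.8446
  4        62.50        56.0729       224.2914
  5        62.50        54.5721       272.8606
  6     1,062.50       902.8965     5,417.3788
  Σ                  1,191.1828     6,266.6013
P = 1,191.1828; Macaulay duration = 6,266.6013 / 1,191.1828 = 5.26082 years.
Modified duration = D_Mac / (1 + y) = 5.26082 / 1.0275 = 5.12002 years.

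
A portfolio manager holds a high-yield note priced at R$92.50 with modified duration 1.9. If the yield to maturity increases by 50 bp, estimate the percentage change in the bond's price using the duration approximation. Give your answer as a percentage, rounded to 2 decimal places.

-0.95%

Duration approximation: ΔP/P ≈ -D_mod · Δy = -1.9 × (+0.005) = -0.009500.
As a percentage: -0.9500%.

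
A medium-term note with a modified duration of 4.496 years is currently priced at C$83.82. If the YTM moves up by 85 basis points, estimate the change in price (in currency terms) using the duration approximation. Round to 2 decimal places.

Duration approximation: ΔP/P ≈ -D_mod · Δy = -4.496 × (+0.0085) = -0.038216.
ΔP ≈ 83.82 × (-0.038216) = -3.20326512.

-C$3.20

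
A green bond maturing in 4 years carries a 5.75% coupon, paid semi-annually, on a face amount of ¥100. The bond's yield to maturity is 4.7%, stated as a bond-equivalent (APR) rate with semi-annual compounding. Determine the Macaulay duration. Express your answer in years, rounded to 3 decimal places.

3.638 years

Periodic yield y = 0.0235. Discount each cash flow and weight by its period:
  t   CF        PV=CF/(1+0.0235)^t    t·PV
  1        2.875         2.8090         2.8090
  2        2.875         2.7445         5.4890
  3        2.875         2.6815         8.0444
  4        2.875         2.6199        10.4796
  5        2.875         2.5598        12.7988
  6        2.875         2.5010        15.0059
  7        2.875         2.4436        17.1049
  8      102.875        85.4293       683.4348
  Σ                    103.7885       755.1664
Price P = Σ PV = 103.7885.
Macaulay duration = Σ(t·PV) / P = 755.1664 / 103.7885 = 7.27601 half-year periods.
In years: 7.27601 / 2 = 3.63801 years.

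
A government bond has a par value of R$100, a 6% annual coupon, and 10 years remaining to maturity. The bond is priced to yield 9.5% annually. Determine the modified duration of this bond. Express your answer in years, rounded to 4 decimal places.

Periodic yield y = 0.095. First find Macaulay duration:
  t   CF        PV=CF/(1+0.095)^t    t·PV
  1         6.00         5.4795         5.4795
  2         6.00         5.0041        10.0081
  3         6.00         4.5699        13.7098
  4         6.00         4.1734        16.6938
  5         6.00         3.8114        19.0568
  6         6.00         3.4807        20.8842
  7         6.00         3.1787        22.2510
  8         6.00         2.9029        23.2235
  9         6.00         2.6511        23.8598
  10      106.00        42.7725       427.7250
  Σ                     78.0242       582.8916
P = 78.0242; Macaulay duration = 582.8916 / 78.0242 = 7.47065 years.
Modified duration = D_Mac / (1 + y) = 7.47065 / 1.095 = 6.82251 years.

6.8225 years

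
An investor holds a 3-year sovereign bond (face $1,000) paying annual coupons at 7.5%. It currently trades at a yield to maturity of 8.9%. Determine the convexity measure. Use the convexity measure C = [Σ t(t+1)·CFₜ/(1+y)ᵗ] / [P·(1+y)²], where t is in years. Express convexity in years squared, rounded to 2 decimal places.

9.18

With y = 0.089:
  t   CF        PV=CF/(1+0.089)^t    t·PV        t(t+1)·PV
  1        75.00        68.8705        68.8705         137.7410
  2        75.00        63.2420       126.4840         379.4519
  3     1,075.00       832.3861     2,497.1583       9,988.6333
  Σ                    964.4986     2,692.5128      10,505.8263
P = 964.4986.
Convexity = Σ t(t+1)·PV / [P·(1+y)²] = 10,505.8263 / (964.4986 × 1.185921) = 9.18487.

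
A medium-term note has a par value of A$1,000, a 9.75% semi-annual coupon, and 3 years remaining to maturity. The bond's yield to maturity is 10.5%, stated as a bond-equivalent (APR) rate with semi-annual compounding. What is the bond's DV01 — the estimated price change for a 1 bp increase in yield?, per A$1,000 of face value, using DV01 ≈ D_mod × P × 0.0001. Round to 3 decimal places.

A$0.249

Periodic yield y = 0.0525.
  t   CF        PV=CF/(1+0.0525)^t    t·PV
  1        48.75        46.3183        46.3183
  2        48.75        44.0079        88.0158
  3        48.75        41.8127       125.4381
  4        48.75        39.7270       158.9082
  5        48.75        37.7454       188.7270
  6     1,048.75       771.5061     4,629.0364
  Σ                    981.1174     5,236.4438
P = 981.1174; D_Mac = 5.33722 half-year periods = 2.66861 yrs; D_mod = 2.53550 yrs.
DV01 ≈ 2.53550 × 981.1174 × 0.0001 = 0.248762.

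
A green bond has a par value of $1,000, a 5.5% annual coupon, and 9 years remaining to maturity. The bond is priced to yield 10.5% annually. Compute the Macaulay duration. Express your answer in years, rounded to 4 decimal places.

6.9850 years

Periodic yield y = 0.105. Discount each cash flow and weight by its year:
  t   CF        PV=CF/(1+0.105)^t    t·PV
  1        55.00        49.7738        49.7738
  2        55.00        45.0441        90.0882
  3        55.00        40.7639       122.2917
  4        55.00        36.8904       147.5617
  5        55.00        33.3850       166.9250
  6        55.00        30.2127       181.2760
  7        55.00        27.3418       191.3924
  8        55.00        24.7437       197.9495
  9     1,055.00       429.5285     3,865.7563
  Σ                    717.6838     5,013.0146
Price P = Σ PV = 717.6838.
Macaulay duration = Σ(t·PV) / P = 5,013.0146 / 717.6838 = 6.98499 years.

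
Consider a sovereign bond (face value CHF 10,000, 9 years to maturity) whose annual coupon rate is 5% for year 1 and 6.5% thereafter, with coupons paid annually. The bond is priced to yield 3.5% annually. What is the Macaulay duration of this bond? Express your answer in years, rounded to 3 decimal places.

Periodic yield y = 0.035. Discount each cash flow and weight by its year:
  t   CF        PV=CF/(1+0.035)^t    t·PV
  1       500.00       483.0918       483.0918
  2       650.00       606.7820     1,213.5639
  3       650.00       586.2628     1,758.7883
  4       650.00       566.4374     2,265.7498
  5       650.00       547.2826     2,736.4128
  6       650.00       528.7754     3,172.6525
  7       650.00       510.8941     3,576.2589
  8       650.00       493.6175     3,948.9401
  9    10,650.00     7,814.2349    70,328.1137
  Σ                 12,137.3784    89,483.5717
Price P = Σ PV = 12,137.3784.
Macaulay duration = Σ(t·PV) / P = 89,483.5717 / 12,137.3784 = 7.37256 years.

7.373 years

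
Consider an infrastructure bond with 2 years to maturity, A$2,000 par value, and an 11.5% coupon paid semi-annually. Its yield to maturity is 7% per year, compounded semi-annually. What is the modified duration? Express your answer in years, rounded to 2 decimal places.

1.79 years

Periodic yield y = 0.035. First find Macaulay duration:
  t   CF        PV=CF/(1+0.035)^t    t·PV
  1       115.00       111.1111       111.1111
  2       115.00       107.3537       214.7075
  3       115.00       103.7234       311.1702
  4     2,115.00     1,843.1003     7,372.4012
  Σ                  2,165.2886     8,009.3901
P = 2,165.2886; Macaulay duration = 8,009.3901 / 2,165.2886 = 3.69899 half-year periods = 1.84950 years.
Modified duration = D_Mac / (1 + y) = 1.84950 / 1.035 = 1.78695 years.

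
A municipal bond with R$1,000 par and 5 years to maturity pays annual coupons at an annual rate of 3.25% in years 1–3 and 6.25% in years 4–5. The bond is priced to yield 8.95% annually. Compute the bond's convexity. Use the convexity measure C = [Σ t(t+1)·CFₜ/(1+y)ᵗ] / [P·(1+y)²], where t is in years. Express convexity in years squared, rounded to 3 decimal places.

22.816

With y = 0.0895:
  t   CF        PV=CF/(1+0.0895)^t    t·PV        t(t+1)·PV
  1        32.50        29.8302        29.8302          59.6604
  2        32.50        27.3797        54.7594         164.2783
  3        32.50        25.1305        75.3916         301.5664
  4        62.50        44.3579       177.4316         887.1582
  5     1,062.50       692.1381     3,460.6906      20,764.1434
  Σ                    818.8365     3,798.1034      22,176.8067
P = 818.8365.
Convexity = Σ t(t+1)·PV / [P·(1+y)²] = 22,176.8067 / (818.8365 × 1.187010) = 22.81641.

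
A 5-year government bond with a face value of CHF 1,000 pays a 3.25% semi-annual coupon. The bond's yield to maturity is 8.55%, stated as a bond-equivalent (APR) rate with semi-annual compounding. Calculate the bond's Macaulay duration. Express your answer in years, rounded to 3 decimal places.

4.600 years

Periodic yield y = 0.04275. Discount each cash flow and weight by its period:
  t   CF        PV=CF/(1+0.04275)^t    t·PV
  1        16.25        15.5838        15.5838
  2        16.25        14.9449        29.8898
  3        16.25        14.3322        42.9966
  4        16.25        13.7446        54.9785
  5        16.25        13.1811        65.9056
  6        16.25        12.6407        75.8444
  7        16.25        12.1225        84.8575
  8        16.25        11.6255        93.0040
  9        16.25        11.1489       100.3400
  10    1,016.25       668.6496     6,686.4958
  Σ                    787.9738     7,249.8959
Price P = Σ PV = 787.9738.
Macaulay duration = Σ(t·PV) / P = 7,249.8959 / 787.9738 = 9.20068 half-year periods.
In years: 9.20068 / 2 = 4.60034 years.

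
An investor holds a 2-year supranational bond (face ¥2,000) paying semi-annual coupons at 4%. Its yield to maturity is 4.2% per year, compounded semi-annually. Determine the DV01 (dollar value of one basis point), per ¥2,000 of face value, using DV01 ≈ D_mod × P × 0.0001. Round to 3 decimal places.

Periodic yield y = 0.021.
  t   CF        PV=CF/(1+0.021)^t    t·PV
  1        40.00        39.1773        39.1773
  2        40.00        38.3715        76.7430
  3        40.00        37.5822       112.7467
  4     2,040.00     1,877.2720     7,509.0879
  Σ                  1,992.4030     7,737.7549
P = 1,992.4030; D_Mac = 3.88363 half-year periods = 1.94181 yrs; D_mod = 1.90188 yrs.
DV01 ≈ 1.90188 × 1,992.4030 × 0.0001 = 0.378930.

¥0.379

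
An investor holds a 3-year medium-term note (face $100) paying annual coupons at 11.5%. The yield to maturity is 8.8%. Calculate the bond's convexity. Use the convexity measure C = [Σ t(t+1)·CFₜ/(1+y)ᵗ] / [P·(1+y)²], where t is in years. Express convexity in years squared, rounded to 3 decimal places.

8.841

With y = 0.088:
  t   CF        PV=CF/(1+0.088)^t    t·PV        t(t+1)·PV
  1        11.50        10.5699        10.5699          21.1397
  2        11.50         9.7149        19.4299          58.2896
  3       111.50        86.5741       259.7224       1,038.8897
  Σ                    106.8589       289.7221       1,118.3190
P = 106.8589.
Convexity = Σ t(t+1)·PV / [P·(1+y)²] = 1,118.3190 / (106.8589 × 1.183744) = 8.84091.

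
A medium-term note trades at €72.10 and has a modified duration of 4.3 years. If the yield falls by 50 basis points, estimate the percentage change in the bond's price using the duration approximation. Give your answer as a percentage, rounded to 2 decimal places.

+2.15%

Duration approximation: ΔP/P ≈ -D_mod · Δy = -4.3 × (-0.005) = +0.021500.
As a percentage: +2.1500%.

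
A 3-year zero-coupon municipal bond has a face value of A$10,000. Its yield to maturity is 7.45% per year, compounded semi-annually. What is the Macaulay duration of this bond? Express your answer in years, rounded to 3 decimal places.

A zero-coupon bond has a single cash flow at maturity, so its Macaulay duration equals its maturity: 3 years.
(Equivalently: 6 semi-annual periods ÷ 2 = 3 years.)

3.000 years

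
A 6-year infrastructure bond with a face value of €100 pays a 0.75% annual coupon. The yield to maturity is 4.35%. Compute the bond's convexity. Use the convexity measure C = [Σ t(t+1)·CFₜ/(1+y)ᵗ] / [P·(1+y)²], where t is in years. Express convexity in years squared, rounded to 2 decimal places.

37.50

With y = 0.0435:
  t   CF        PV=CF/(1+0.0435)^t    t·PV        t(t+1)·PV
  1         0.75         0.7187         0.7187           1.4375
  2         0.75         0.6888         1.3775           4.1326
  3         0.75         0.6601         1.9802           7.9207
  4         0.75         0.6325         2.5302          12.6509
  5         0.75         0.6062         3.0309          18.1853
  6       100.75        78.0352       468.2110       3,277.4768
  Σ                     81.3415       477.8485       3,321.8038
P = 81.3415.
Convexity = Σ t(t+1)·PV / [P·(1+y)²] = 3,321.8038 / (81.3415 × 1.088892) = 37.50396.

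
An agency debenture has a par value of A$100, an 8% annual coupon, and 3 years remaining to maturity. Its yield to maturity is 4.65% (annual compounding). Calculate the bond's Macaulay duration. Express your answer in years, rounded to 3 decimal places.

Periodic yield y = 0.0465. Discount each cash flow and weight by its year:
  t   CF        PV=CF/(1+0.0465)^t    t·PV
  1         8.00         7.6445         7.6445
  2         8.00         7.3049        14.6097
  3       108.00        94.2337       282.7010
  Σ                    109.1830       304.9552
Price P = Σ PV = 109.1830.
Macaulay duration = Σ(t·PV) / P = 304.9552 / 109.1830 = 2.79306 years.

2.793 years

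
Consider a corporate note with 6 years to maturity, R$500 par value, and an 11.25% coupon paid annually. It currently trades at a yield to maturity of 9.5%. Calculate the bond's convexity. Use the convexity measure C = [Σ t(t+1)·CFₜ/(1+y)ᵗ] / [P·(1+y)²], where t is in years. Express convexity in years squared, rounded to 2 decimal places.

25.25

With y = 0.095:
  t   CF        PV=CF/(1+0.095)^t    t·PV        t(t+1)·PV
  1        56.25        51.3699        51.3699         102.7397
  2        56.25        46.9131        93.8262         281.4787
  3        56.25        42.8430       128.5291         514.1163
  4        56.25        39.1261       156.5042         782.5211
  5        56.25        35.7316       178.6578       1,071.9467
  6       556.25       322.6899     1,936.1391      13,552.9738
  Σ                    538.6735     2,545.0263      16,305.7764
P = 538.6735.
Convexity = Σ t(t+1)·PV / [P·(1+y)²] = 16,305.7764 / (538.6735 × 1.199025) = 25.24571.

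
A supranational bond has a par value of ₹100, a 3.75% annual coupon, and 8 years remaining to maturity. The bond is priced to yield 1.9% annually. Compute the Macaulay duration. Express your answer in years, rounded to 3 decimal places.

7.126 years

Periodic yield y = 0.019. Discount each cash flow and weight by its year:
  t   CF        PV=CF/(1+0.019)^t    t·PV
  1         3.75         3.6801         3.6801
  2         3.75         3.6115         7.2229
  3         3.75         3.5441        10.6324
  4         3.75         3.4780        13.9122
  5         3.75         3.4132        17.0659
  6         3.75         3.3495        20.0973
  7         3.75         3.2871        23.0097
  8       103.75        89.2472       713.9777
  Σ                    113.6107       809.5981
Price P = Σ PV = 113.6107.
Macaulay duration = Σ(t·PV) / P = 809.5981 / 113.6107 = 7.12607 years.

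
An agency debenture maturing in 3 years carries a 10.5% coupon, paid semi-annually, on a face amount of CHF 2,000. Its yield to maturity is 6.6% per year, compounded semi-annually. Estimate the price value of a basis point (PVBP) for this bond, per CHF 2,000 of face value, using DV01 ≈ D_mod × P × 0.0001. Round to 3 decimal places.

Periodic yield y = 0.033.
  t   CF        PV=CF/(1+0.033)^t    t·PV
  1       105.00       101.6457       101.6457
  2       105.00        98.3985       196.7971
  3       105.00        95.2551       285.7654
  4       105.00        92.2121       368.8485
  5       105.00        89.2663       446.3317
  6     2,105.00     1,732.4080    10,394.4478
  Σ                  2,209.1858    11,793.8361
P = 2,209.1858; D_Mac = 5.33854 half-year periods = 2.66927 yrs; D_mod = 2.58400 yrs.
DV01 ≈ 2.58400 × 2,209.1858 × 0.0001 = 0.570854.

CHF 0.571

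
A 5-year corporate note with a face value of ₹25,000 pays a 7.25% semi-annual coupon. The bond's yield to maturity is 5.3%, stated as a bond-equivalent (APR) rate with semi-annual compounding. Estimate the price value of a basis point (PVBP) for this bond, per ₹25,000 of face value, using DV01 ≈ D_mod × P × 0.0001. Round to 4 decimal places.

Periodic yield y = 0.0265.
  t   CF        PV=CF/(1+0.0265)^t    t·PV
  1       906.25       882.8544       882.8544
  2       906.25       860.0627     1,720.1254
  3       906.25       837.8594     2,513.5783
  4       906.25       816.2293     3,264.9174
  5       906.25       795.1577     3,975.7883
  6       906.25       774.6300     4,647.7798
  7       906.25       754.6322     5,282.4255
  8       906.25       735.1507     5,881.2058
  9       906.25       716.1722     6,445.5495
  10   25,906.25    19,944.1263   199,441.2627
  Σ                 27,116.8748   234,055.4871
P = 27,116.8748; D_Mac = 8.63136 half-year periods = 4.31568 yrs; D_mod = 4.20427 yrs.
DV01 ≈ 4.20427 × 27,116.8748 × 0.0001 = 11.400657.

₹11.4007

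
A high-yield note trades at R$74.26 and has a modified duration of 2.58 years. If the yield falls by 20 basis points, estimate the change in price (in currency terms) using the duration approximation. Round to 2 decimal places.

+R$0.38

Duration approximation: ΔP/P ≈ -D_mod · Δy = -2.58 × (-0.002) = +0.005160.
ΔP ≈ 74.26 × (+0.005160) = +0.3831816.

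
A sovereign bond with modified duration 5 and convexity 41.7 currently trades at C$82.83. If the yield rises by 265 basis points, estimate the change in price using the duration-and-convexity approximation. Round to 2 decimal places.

Duration effect: -D_mod·Δy = -5 × (+0.0265) = -0.132500
Convexity effect: ½·C·(Δy)² = 0.5 × 41.7 × (0.0265)² = +0.0146419125
ΔP/P ≈ -0.132500 + 0.0146419125 = -0.1178580875
ΔP ≈ 82.83 × (-0.1178580875) = -9.762185387625.

-C$9.76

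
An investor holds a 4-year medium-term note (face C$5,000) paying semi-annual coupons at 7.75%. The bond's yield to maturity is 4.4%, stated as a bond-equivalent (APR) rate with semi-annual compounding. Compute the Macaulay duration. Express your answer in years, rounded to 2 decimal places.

3.55 years

Periodic yield y = 0.022. Discount each cash flow and weight by its period:
  t   CF        PV=CF/(1+0.022)^t    t·PV
  1       193.75       189.5793       189.5793
  2       193.75       185.4983       370.9966
  3       193.75       181.5052       544.5155
  4       193.75       177.5980       710.3921
  5       193.75       173.7750       868.8749
  6       193.75       170.0342     1,020.2053
  7       193.75       166.3740     1,164.6180
  8     5,193.75     4,363.8908    34,911.1264
  Σ                  5,608.2547    39,780.3080
Price P = Σ PV = 5,608.2547.
Macaulay duration = Σ(t·PV) / P = 39,780.3080 / 5,608.2547 = 7.09317 half-year periods.
In years: 7.09317 / 2 = 3.54659 years.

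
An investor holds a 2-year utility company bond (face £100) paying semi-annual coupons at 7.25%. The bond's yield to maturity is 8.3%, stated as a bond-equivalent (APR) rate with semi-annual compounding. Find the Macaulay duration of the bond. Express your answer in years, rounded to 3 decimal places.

1.896 years

Periodic yield y = 0.0415. Discount each cash flow and weight by its period:
  t   CF        PV=CF/(1+0.0415)^t    t·PV
  1        3.625         3.4806         3.4806
  2        3.625         3.3419         6.6837
  3        3.625         3.2087         9.6261
  4      103.625        88.0699       352.2796
  Σ                     98.1010       372.0700
Price P = Σ PV = 98.1010.
Macaulay duration = Σ(t·PV) / P = 372.0700 / 98.1010 = 3.79272 half-year periods.
In years: 3.79272 / 2 = 1.89636 years.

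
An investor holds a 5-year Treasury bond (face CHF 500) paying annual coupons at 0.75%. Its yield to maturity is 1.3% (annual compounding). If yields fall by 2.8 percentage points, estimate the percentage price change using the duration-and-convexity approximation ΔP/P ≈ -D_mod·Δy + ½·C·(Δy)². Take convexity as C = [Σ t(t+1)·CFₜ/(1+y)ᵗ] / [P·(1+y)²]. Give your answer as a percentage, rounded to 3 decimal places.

+14.736%

With y = 0.013:
  t   CF        PV=CF/(1+0.013)^t    t·PV        t(t+1)·PV
  1         3.75         3.7019         3.7019           7.4038
  2         3.75         3.6544         7.3087          21.9262
  3         3.75         3.6075        10.8224          43.2897
  4         3.75         3.5612        14.2447          71.2235
  5       503.75       472.2455     2,361.2275      14,167.3651
  Σ                    486.7704     2,397.3053      14,311.2083
P = 486.7704; D_Mac = 4.92492 yrs; D_mod = 4.86172 yrs; C = 28.65057.
Duration effect: -4.86172 × (-0.028) = +0.136128
Convexity effect: 0.5 × 28.65057 × (-0.028)² = +0.0112310
ΔP/P ≈ +0.136128 + 0.0112310 = +0.147359 = +14.7359%.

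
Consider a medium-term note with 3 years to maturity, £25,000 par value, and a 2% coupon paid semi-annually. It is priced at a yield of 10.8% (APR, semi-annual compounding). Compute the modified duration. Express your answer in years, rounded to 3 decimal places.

Periodic yield y = 0.054. First find Macaulay duration:
  t   CF        PV=CF/(1+0.054)^t    t·PV
  1       250.00       237.1917       237.1917
  2       250.00       225.0395       450.0790
  3       250.00       213.5100       640.5299
  4       250.00       202.5711       810.2845
  5       250.00       192.1927       960.9636
  6    25,250.00    18,416.9503   110,501.7021
  Σ                 19,487.4554   113,600.7509
P = 19,487.4554; Macaulay duration = 113,600.7509 / 19,487.4554 = 5.82943 half-year periods = 2.91471 years.
Modified duration = D_Mac / (1 + y) = 2.91471 / 1.054 = 2.76538 years.

2.765 years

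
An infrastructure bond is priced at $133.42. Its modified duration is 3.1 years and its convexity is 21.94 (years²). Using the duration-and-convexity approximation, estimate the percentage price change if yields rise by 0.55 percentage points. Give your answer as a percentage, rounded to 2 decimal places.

Duration effect: -D_mod·Δy = -3.1 × (+0.0055) = -0.017050
Convexity effect: ½·C·(Δy)² = 0.5 × 21.94 × (0.0055)² = +0.0003318425
ΔP/P ≈ -0.017050 + 0.0003318425 = -0.0167181575
= -1.67181575%.

-1.67%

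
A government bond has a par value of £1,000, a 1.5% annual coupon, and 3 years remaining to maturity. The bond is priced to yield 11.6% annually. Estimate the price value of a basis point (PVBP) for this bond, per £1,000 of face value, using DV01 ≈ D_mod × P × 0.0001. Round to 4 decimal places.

£0.1997

Periodic yield y = 0.116.
  t   CF        PV=CF/(1+0.116)^t    t·PV
  1        15.00        13.4409        13.4409
  2        15.00        12.0438        24.0876
  3     1,015.00       730.2532     2,190.7595
  Σ                    755.7378     2,228.2880
P = 755.7378; D_Mac = 2.94849 yrs; D_mod = 2.64202 yrs.
DV01 ≈ 2.64202 × 755.7378 × 0.0001 = 0.199667.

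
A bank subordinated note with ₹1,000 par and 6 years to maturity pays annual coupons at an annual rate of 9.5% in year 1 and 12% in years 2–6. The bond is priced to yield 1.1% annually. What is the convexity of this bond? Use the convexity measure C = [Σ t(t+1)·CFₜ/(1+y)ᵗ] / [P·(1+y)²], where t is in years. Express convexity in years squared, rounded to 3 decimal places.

With y = 0.011:
  t   CF        PV=CF/(1+0.011)^t    t·PV        t(t+1)·PV
  1        95.00        93.9664        93.9664         187.9327
  2       120.00       117.4029       234.8059         704.4176
  3       120.00       116.1255       348.3766       1,393.5066
  4       120.00       114.8621       459.4483       2,297.2413
  5       120.00       113.6123       568.0617       3,408.3699
  6     1,120.00     1,048.8445     6,293.0668      44,051.4674
  Σ                  1,604.8137     7,997.7256      52,042.9355
P = 1,604.8137.
Convexity = Σ t(t+1)·PV / [P·(1+y)²] = 52,042.9355 / (1,604.8137 × 1.022121) = 31.72743.

31.727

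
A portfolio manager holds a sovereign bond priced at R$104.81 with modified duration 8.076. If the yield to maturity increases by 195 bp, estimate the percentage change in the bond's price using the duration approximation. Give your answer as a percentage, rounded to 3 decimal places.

Duration approximation: ΔP/P ≈ -D_mod · Δy = -8.076 × (+0.0195) = -0.157482.
As a percentage: -15.7482%.

-15.748%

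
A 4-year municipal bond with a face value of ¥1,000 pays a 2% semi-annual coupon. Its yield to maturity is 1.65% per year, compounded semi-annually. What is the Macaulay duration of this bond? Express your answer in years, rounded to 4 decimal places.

3.8652 years

Periodic yield y = 0.00825. Discount each cash flow and weight by its period:
  t   CF        PV=CF/(1+0.00825)^t    t·PV
  1        10.00         9.9182         9.9182
  2        10.00         9.8370        19.6740
  3        10.00         9.7565        29.2696
  4        10.00         9.6767        38.7068
  5        10.00         9.5975        47.9876
  6        10.00         9.5190        57.1139
  7        10.00         9.4411        66.0877
  8     1,010.00       945.7482     7,565.9857
  Σ                  1,013.4942     7,834.7434
Price P = Σ PV = 1,013.4942.
Macaulay duration = Σ(t·PV) / P = 7,834.7434 / 1,013.4942 = 7.73043 half-year periods.
In years: 7.73043 / 2 = 3.86521 years.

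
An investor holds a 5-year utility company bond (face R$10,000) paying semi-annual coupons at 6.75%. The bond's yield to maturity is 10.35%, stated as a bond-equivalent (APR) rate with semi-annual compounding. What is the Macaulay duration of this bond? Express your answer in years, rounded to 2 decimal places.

Periodic yield y = 0.05175. Discount each cash flow and weight by its period:
  t   CF        PV=CF/(1+0.05175)^t    t·PV
  1       337.50       320.8937       320.8937
  2       337.50       305.1046       610.2092
  3       337.50       290.0923       870.2769
  4       337.50       275.8187     1,103.2748
  5       337.50       262.2474     1,311.2369
  6       337.50       249.3438     1,496.0631
  7       337.50       237.0752     1,659.5264
  8       337.50       225.4102     1,803.2818
  9       337.50       214.3192     1,928.8729
  10   10,337.50     6,241.5193    62,415.1927
  Σ                  8,621.8245    73,518.8284
Price P = Σ PV = 8,621.8245.
Macaulay duration = Σ(t·PV) / P = 73,518.8284 / 8,621.8245 = 8.52706 half-year periods.
In years: 8.52706 / 2 = 4.26353 years.

4.26 years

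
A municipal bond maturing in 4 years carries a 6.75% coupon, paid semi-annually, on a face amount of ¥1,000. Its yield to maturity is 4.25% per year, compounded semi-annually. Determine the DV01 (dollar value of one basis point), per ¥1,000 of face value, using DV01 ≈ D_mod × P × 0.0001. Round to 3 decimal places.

¥0.384

Periodic yield y = 0.02125.
  t   CF        PV=CF/(1+0.02125)^t    t·PV
  1        33.75        33.0477        33.0477
  2        33.75        32.3601        64.7202
  3        33.75        31.6867        95.0602
  4        33.75        31.0274       124.1096
  5        33.75        30.3818       151.9090
  6        33.75        29.7496       178.4977
  7        33.75        29.1306       203.9141
  8     1,033.75       873.6932     6,989.5458
  Σ                  1,091.0772     7,840.8043
P = 1,091.0772; D_Mac = 7.18630 half-year periods = 3.59315 yrs; D_mod = 3.51838 yrs.
DV01 ≈ 3.51838 × 1,091.0772 × 0.0001 = 0.383883.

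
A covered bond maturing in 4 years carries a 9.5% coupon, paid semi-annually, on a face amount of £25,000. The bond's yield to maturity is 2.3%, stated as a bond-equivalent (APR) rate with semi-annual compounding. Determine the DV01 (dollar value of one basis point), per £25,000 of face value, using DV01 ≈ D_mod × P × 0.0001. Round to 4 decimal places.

£11.0032

Periodic yield y = 0.0115.
  t   CF        PV=CF/(1+0.0115)^t    t·PV
  1     1,187.50     1,173.9990     1,173.9990
  2     1,187.50     1,160.6515     2,321.3030
  3     1,187.50     1,147.4558     3,442.3673
  4     1,187.50     1,134.4101     4,537.6402
  5     1,187.50     1,121.5127     5,607.5633
  6     1,187.50     1,108.7619     6,652.5714
  7     1,187.50     1,096.1561     7,673.0928
  8    26,187.50    23,898.2964   191,186.3713
  Σ                 31,841.2435   222,594.9085
P = 31,841.2435; D_Mac = 6.99077 half-year periods = 3.49539 yrs; D_mod = 3.45565 yrs.
DV01 ≈ 3.45565 × 31,841.2435 × 0.0001 = 11.003209.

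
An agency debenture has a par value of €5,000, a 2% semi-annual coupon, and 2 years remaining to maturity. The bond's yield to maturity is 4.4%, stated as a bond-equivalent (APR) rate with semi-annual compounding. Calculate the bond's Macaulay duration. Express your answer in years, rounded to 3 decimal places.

1.970 years

Periodic yield y = 0.022. Discount each cash flow and weight by its period:
  t   CF        PV=CF/(1+0.022)^t    t·PV
  1        50.00        48.9237        48.9237
  2        50.00        47.8705        95.7411
  3        50.00        46.8400       140.5201
  4     5,050.00     4,629.0065    18,516.0262
  Σ                  4,772.6408    18,801.2111
Price P = Σ PV = 4,772.6408.
Macaulay duration = Σ(t·PV) / P = 18,801.2111 / 4,772.6408 = 3.93937 half-year periods.
In years: 3.93937 / 2 = 1.96969 years.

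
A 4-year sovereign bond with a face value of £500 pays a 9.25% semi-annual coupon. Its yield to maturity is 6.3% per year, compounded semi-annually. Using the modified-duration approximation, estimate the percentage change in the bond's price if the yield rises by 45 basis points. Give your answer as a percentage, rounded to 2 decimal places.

-1.51%

Periodic yield y = 0.0315. Modified duration first:
  t   CF        PV=CF/(1+0.0315)^t    t·PV
  1       23.125        22.4188        22.4188
  2       23.125        21.7342        43.4684
  3       23.125        21.0705        63.2114
  4       23.125        20.4270        81.7080
  5       23.125        19.8032        99.0160
  6       23.125        19.1985       115.1907
  7       23.125        18.6122       130.2852
  8      523.125       408.1799     3,265.4392
  Σ                    551.4442     3,820.7378
P = 551.4442; D_Mac = 6.92860 half-year periods = 3.46430 yrs; D_mod = 3.46430/(1+0.0315) = 3.35851 yrs.
ΔP/P ≈ -D_mod · Δy = -3.35851 × (+0.0045) = -0.015113 = -1.5113%.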